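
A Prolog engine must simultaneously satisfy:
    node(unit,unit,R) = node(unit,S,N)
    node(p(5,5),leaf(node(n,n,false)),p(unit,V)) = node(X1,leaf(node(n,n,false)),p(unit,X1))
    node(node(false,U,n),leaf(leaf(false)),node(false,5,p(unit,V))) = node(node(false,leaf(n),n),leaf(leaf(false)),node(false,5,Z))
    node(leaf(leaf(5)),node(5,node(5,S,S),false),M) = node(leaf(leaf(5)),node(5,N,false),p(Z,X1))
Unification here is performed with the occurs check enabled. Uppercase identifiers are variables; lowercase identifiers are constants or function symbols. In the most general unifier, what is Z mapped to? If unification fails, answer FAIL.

Decompose node/3: unit = unit,  unit = S,  R = N.
Delete trivial equation unit = unit.
Bind S := unit; substituting into the one remaining equation that mentions S gives: node(leaf(leaf(5)),node(5,node(5,unit,unit),false),M) = node(leaf(leaf(5)),node(5,N,false),p(Z,X1)).
Bind R := N; no other remaining equation mentions R.
Decompose node/3: p(5,5) = X1,  leaf(node(n,n,false)) = leaf(node(n,n,false)),  p(unit,V) = p(unit,X1).
Bind X1 := p(5,5); substituting into the 2 remaining equations that mention X1 gives: p(unit,V) = p(unit,p(5,5)),  node(leaf(leaf(5)),node(5,node(5,unit,unit),false),M) = node(leaf(leaf(5)),node(5,N,false),p(Z,p(5,5))).
Delete trivial equation leaf(node(n,n,false)) = leaf(node(n,n,false)).
Decompose p/2: unit = unit,  V = p(5,5).
Delete trivial equation unit = unit.
Bind V := p(5,5); substituting into the one remaining equation that mentions V gives: node(node(false,U,n),leaf(leaf(false)),node(false,5,p(unit,p(5,5)))) = node(node(false,leaf(n),n),leaf(leaf(false)),node(false,5,Z)).
Decompose node/3: node(false,U,n) = node(false,leaf(n),n),  leaf(leaf(false)) = leaf(leaf(false)),  node(false,5,p(unit,p(5,5))) = node(false,5,Z).
Decompose node/3: false = false,  U = leaf(n),  n = n.
Delete trivial equation false = false.
Bind U := leaf(n); no other remaining equation mentions U.
Delete trivial equation n = n.
Delete trivial equation leaf(leaf(false)) = leaf(leaf(false)).
Decompose node/3: false = false,  5 = 5,  p(unit,p(5,5)) = Z.
Delete trivial equation false = false.
Delete trivial equation 5 = 5.
Bind Z := p(unit,p(5,5)); substituting into the remaining equation gives: node(leaf(leaf(5)),node(5,node(5,unit,unit),false),M) = node(leaf(leaf(5)),node(5,N,false),p(p(unit,p(5,5)),p(5,5))).
Decompose node/3: leaf(leaf(5)) = leaf(leaf(5)),  node(5,node(5,unit,unit),false) = node(5,N,false),  M = p(p(unit,p(5,5)),p(5,5)).
Delete trivial equation leaf(leaf(5)) = leaf(leaf(5)).
Decompose node/3: 5 = 5,  node(5,unit,unit) = N,  false = false.
Delete trivial equation 5 = 5.
Bind N := node(5,unit,unit); no other remaining equation mentions N. Substituting into the earlier binding gives R := node(5,unit,unit).
Delete trivial equation false = false.
Bind M := p(p(unit,p(5,5)),p(5,5)).
MGU = { S -> unit, R -> node(5,unit,unit), X1 -> p(5,5), V -> p(5,5), U -> leaf(n), Z -> p(unit,p(5,5)), N -> node(5,unit,unit), M -> p(p(unit,p(5,5)),p(5,5)) }, so Z -> p(unit,p(5,5)).

p(unit,p(5,5))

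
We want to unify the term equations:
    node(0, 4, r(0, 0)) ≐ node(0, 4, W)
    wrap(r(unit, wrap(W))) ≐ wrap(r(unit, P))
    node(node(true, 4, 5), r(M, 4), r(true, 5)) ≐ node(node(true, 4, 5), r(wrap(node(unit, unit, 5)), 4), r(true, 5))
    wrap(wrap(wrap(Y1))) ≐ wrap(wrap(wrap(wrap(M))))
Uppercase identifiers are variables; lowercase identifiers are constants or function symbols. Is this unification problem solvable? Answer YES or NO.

Decompose node/3: 0 ≐ 0,  4 ≐ 4,  r(0, 0) ≐ W.
Delete trivial equation 0 ≐ 0.
Delete trivial equation 4 ≐ 4.
Bind W := r(0, 0); substituting into the one remaining equation that mentions W gives: wrap(r(unit, wrap(r(0, 0)))) ≐ wrap(r(unit, P)).
Decompose wrap/1: r(unit, wrap(r(0, 0))) ≐ r(unit, P).
Decompose r/2: unit ≐ unit,  wrap(r(0, 0)) ≐ P.
Delete trivial equation unit ≐ unit.
Bind P := wrap(r(0, 0)); no other remaining equation mentions P.
Decompose node/3: node(true, 4, 5) ≐ node(true, 4, 5),  r(M, 4) ≐ r(wrap(node(unit, unit, 5)), 4),  r(true, 5) ≐ r(true, 5).
Delete trivial equation node(true, 4, 5) ≐ node(true, 4, 5).
Decompose r/2: M ≐ wrap(node(unit, unit, 5)),  4 ≐ 4.
Bind M := wrap(node(unit, unit, 5)); substituting into the one remaining equation that mentions M gives: wrap(wrap(wrap(Y1))) ≐ wrap(wrap(wrap(wrap(wrap(node(unit, unit, 5)))))).
Delete trivial equation 4 ≐ 4.
Delete trivial equation r(true, 5) ≐ r(true, 5).
Decompose wrap/1: wrap(wrap(Y1)) ≐ wrap(wrap(wrap(wrap(node(unit, unit, 5))))).
Decompose wrap/1: wrap(Y1) ≐ wrap(wrap(wrap(node(unit, unit, 5)))).
Decompose wrap/1: Y1 ≐ wrap(wrap(node(unit, unit, 5))).
Bind Y1 := wrap(wrap(node(unit, unit, 5))).
No equations remain and no clash or occurs-check failure arose, so a unifier exists.

YES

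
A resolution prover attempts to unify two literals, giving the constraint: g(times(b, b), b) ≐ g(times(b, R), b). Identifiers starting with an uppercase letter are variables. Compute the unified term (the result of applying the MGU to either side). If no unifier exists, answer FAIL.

g(times(b, b), b)

Decompose g/2: times(b, b) ≐ times(b, R),  b ≐ b.
Decompose times/2: b ≐ b,  b ≐ R.
Delete trivial equation b ≐ b.
Bind R := b; no other remaining equation mentions R.
Delete trivial equation b ≐ b.
Applying the MGU to either side gives g(times(b, b), b).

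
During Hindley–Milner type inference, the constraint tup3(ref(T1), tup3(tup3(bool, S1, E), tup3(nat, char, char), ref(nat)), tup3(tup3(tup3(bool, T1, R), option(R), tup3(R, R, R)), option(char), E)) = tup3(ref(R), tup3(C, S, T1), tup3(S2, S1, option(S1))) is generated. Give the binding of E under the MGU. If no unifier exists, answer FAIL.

Decompose tup3/3: ref(T1) = ref(R),  tup3(tup3(bool, S1, E), tup3(nat, char, char), ref(nat)) = tup3(C, S, T1),  tup3(tup3(tup3(bool, T1, R), option(R), tup3(R, R, R)), option(char), E) = tup3(S2, S1, option(S1)).
Decompose ref/1: T1 = R.
Bind T1 := R; substituting into the remaining equations gives: tup3(tup3(bool, S1, E), tup3(nat, char, char), ref(nat)) = tup3(C, S, R),  tup3(tup3(tup3(bool, R, R), option(R), tup3(R, R, R)), option(char), E) = tup3(S2, S1, option(S1)).
Decompose tup3/3: tup3(bool, S1, E) = C,  tup3(nat, char, char) = S,  ref(nat) = R.
Bind C := tup3(bool, S1, E); no other remaining equation mentions C.
Bind S := tup3(nat, char, char); no other remaining equation mentions S.
Bind R := ref(nat); substituting into the remaining equation gives: tup3(tup3(tup3(bool, ref(nat), ref(nat)), option(ref(nat)), tup3(ref(nat), ref(nat), ref(nat))), option(char), E) = tup3(S2, S1, option(S1)). Substituting into the earlier binding gives T1 := ref(nat).
Decompose tup3/3: tup3(tup3(bool, ref(nat), ref(nat)), option(ref(nat)), tup3(ref(nat), ref(nat), ref(nat))) = S2,  option(char) = S1,  E = option(S1).
Bind S2 := tup3(tup3(bool, ref(nat), ref(nat)), option(ref(nat)), tup3(ref(nat), ref(nat), ref(nat))); no other remaining equation mentions S2.
Bind S1 := option(char); substituting into the remaining equation gives: E = option(option(char)). Substituting into the earlier binding gives C := tup3(bool, option(char), E).
Bind E := option(option(char)). Substituting into the earlier binding gives C := tup3(bool, option(char), option(option(char))).
MGU = { T1 := ref(nat), C := tup3(bool, option(char), option(option(char))), S := tup3(nat, char, char), R := ref(nat), S2 := tup3(tup3(bool, ref(nat), ref(nat)), option(ref(nat)), tup3(ref(nat), ref(nat), ref(nat))), S1 := option(char), E := option(option(char)) }, so E := option(option(char)).

option(option(char))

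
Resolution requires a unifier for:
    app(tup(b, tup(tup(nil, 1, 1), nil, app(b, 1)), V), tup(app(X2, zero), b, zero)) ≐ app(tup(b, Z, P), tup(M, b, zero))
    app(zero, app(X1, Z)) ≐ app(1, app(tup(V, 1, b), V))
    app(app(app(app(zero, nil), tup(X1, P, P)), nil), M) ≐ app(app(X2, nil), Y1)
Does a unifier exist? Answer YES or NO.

NO

Decompose app/2: tup(b, tup(tup(nil, 1, 1), nil, app(b, 1)), V) ≐ tup(b, Z, P),  tup(app(X2, zero), b, zero) ≐ tup(M, b, zero).
Decompose tup/3: b ≐ b,  tup(tup(nil, 1, 1), nil, app(b, 1)) ≐ Z,  V ≐ P.
Delete trivial equation b ≐ b.
Bind Z := tup(tup(nil, 1, 1), nil, app(b, 1)); substituting into the one remaining equation that mentions Z gives: app(zero, app(X1, tup(tup(nil, 1, 1), nil, app(b, 1)))) ≐ app(1, app(tup(V, 1, b), V)).
Bind V := P; substituting into the one remaining equation that mentions V gives: app(zero, app(X1, tup(tup(nil, 1, 1), nil, app(b, 1)))) ≐ app(1, app(tup(P, 1, b), P)).
Decompose tup/3: app(X2, zero) ≐ M,  b ≐ b,  zero ≐ zero.
Bind M := app(X2, zero); substituting into the one remaining equation that mentions M gives: app(app(app(app(zero, nil), tup(X1, P, P)), nil), app(X2, zero)) ≐ app(app(X2, nil), Y1).
Delete trivial equation b ≐ b.
Delete trivial equation zero ≐ zero.
Decompose app/2: zero ≐ 1,  app(X1, tup(tup(nil, 1, 1), nil, app(b, 1))) ≐ app(tup(P, 1, b), P).
Clash: constants zero and 1 differ; no unifier exists.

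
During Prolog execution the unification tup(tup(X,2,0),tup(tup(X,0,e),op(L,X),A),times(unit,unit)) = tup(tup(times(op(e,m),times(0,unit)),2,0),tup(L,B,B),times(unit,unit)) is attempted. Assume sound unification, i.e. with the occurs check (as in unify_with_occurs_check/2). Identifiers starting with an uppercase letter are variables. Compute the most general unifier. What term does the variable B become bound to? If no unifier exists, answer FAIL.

op(tup(times(op(e,m),times(0,unit)),0,e),times(op(e,m),times(0,unit)))

Decompose tup/3: tup(X,2,0) = tup(times(op(e,m),times(0,unit)),2,0),  tup(tup(X,0,e),op(L,X),A) = tup(L,B,B),  times(unit,unit) = times(unit,unit).
Decompose tup/3: X = times(op(e,m),times(0,unit)),  2 = 2,  0 = 0.
Bind X := times(op(e,m),times(0,unit)); substituting into the one remaining equation that mentions X gives: tup(tup(times(op(e,m),times(0,unit)),0,e),op(L,times(op(e,m),times(0,unit))),A) = tup(L,B,B).
Delete trivial equation 2 = 2.
Delete trivial equation 0 = 0.
Decompose tup/3: tup(times(op(e,m),times(0,unit)),0,e) = L,  op(L,times(op(e,m),times(0,unit))) = B,  A = B.
Bind L := tup(times(op(e,m),times(0,unit)),0,e); substituting into the one remaining equation that mentions L gives: op(tup(times(op(e,m),times(0,unit)),0,e),times(op(e,m),times(0,unit))) = B.
Bind B := op(tup(times(op(e,m),times(0,unit)),0,e),times(op(e,m),times(0,unit))); substituting into the one remaining equation that mentions B gives: A = op(tup(times(op(e,m),times(0,unit)),0,e),times(op(e,m),times(0,unit))).
Bind A := op(tup(times(op(e,m),times(0,unit)),0,e),times(op(e,m),times(0,unit))); no other remaining equation mentions A.
Delete trivial equation times(unit,unit) = times(unit,unit).
MGU = { X ↦ times(op(e,m),times(0,unit)), L ↦ tup(times(op(e,m),times(0,unit)),0,e), B ↦ op(tup(times(op(e,m),times(0,unit)),0,e),times(op(e,m),times(0,unit))), A ↦ op(tup(times(op(e,m),times(0,unit)),0,e),times(op(e,m),times(0,unit))) }, so B ↦ op(tup(times(op(e,m),times(0,unit)),0,e),times(op(e,m),times(0,unit))).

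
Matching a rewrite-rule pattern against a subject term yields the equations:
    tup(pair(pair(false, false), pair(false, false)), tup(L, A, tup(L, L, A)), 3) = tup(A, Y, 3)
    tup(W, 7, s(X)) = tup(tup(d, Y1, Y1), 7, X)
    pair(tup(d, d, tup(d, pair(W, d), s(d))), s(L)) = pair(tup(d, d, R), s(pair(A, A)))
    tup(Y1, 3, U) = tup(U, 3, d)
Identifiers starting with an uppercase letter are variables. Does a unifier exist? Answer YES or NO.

Decompose tup/3: pair(pair(false, false), pair(false, false)) = A,  tup(L, A, tup(L, L, A)) = Y,  3 = 3.
Bind A := pair(pair(false, false), pair(false, false)); substituting into the 2 remaining equations that mention A gives: tup(L, pair(pair(false, false), pair(false, false)), tup(L, L, pair(pair(false, false), pair(false, false)))) = Y,  pair(tup(d, d, tup(d, pair(W, d), s(d))), s(L)) = pair(tup(d, d, R), s(pair(pair(pair(false, false), pair(false, false)), pair(pair(false, false), pair(false, false))))).
Bind Y := tup(L, pair(pair(false, false), pair(false, false)), tup(L, L, pair(pair(false, false), pair(false, false)))); no other remaining equation mentions Y.
Delete trivial equation 3 = 3.
Decompose tup/3: W = tup(d, Y1, Y1),  7 = 7,  s(X) = X.
Bind W := tup(d, Y1, Y1); substituting into the one remaining equation that mentions W gives: pair(tup(d, d, tup(d, pair(tup(d, Y1, Y1), d), s(d))), s(L)) = pair(tup(d, d, R), s(pair(pair(pair(false, false), pair(false, false)), pair(pair(false, false), pair(false, false))))).
Delete trivial equation 7 = 7.
Occurs check fails: X occurs in s(X); the equation X = s(X) has no finite solution.

NO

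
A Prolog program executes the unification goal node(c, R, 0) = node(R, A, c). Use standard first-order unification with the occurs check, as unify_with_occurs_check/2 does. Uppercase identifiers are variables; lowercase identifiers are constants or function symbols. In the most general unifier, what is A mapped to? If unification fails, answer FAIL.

Decompose node/3: c = R,  R = A,  0 = c.
Bind R := c; substituting into the one remaining equation that mentions R gives: c = A.
Bind A := c; no other remaining equation mentions A.
Clash: constants 0 and c differ; no unifier exists.

FAIL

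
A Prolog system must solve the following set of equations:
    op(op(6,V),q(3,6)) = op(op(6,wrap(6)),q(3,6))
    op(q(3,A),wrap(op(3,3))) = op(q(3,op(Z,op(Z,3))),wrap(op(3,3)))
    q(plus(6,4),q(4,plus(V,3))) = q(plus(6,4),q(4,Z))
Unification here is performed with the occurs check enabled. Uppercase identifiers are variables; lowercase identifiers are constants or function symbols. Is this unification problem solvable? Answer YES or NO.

Decompose op/2: op(6,V) = op(6,wrap(6)),  q(3,6) = q(3,6).
Decompose op/2: 6 = 6,  V = wrap(6).
Delete trivial equation 6 = 6.
Bind V := wrap(6); substituting into the one remaining equation that mentions V gives: q(plus(6,4),q(4,plus(wrap(6),3))) = q(plus(6,4),q(4,Z)).
Delete trivial equation q(3,6) = q(3,6).
Decompose op/2: q(3,A) = q(3,op(Z,op(Z,3))),  wrap(op(3,3)) = wrap(op(3,3)).
Decompose q/2: 3 = 3,  A = op(Z,op(Z,3)).
Delete trivial equation 3 = 3.
Bind A := op(Z,op(Z,3)); no other remaining equation mentions A.
Delete trivial equation wrap(op(3,3)) = wrap(op(3,3)).
Decompose q/2: plus(6,4) = plus(6,4),  q(4,plus(wrap(6),3)) = q(4,Z).
Delete trivial equation plus(6,4) = plus(6,4).
Decompose q/2: 4 = 4,  plus(wrap(6),3) = Z.
Delete trivial equation 4 = 4.
Bind Z := plus(wrap(6),3). Substituting into the earlier binding gives A := op(plus(wrap(6),3),op(plus(wrap(6),3),3)).
No equations remain and no clash or occurs-check failure arose, so a unifier exists.

YES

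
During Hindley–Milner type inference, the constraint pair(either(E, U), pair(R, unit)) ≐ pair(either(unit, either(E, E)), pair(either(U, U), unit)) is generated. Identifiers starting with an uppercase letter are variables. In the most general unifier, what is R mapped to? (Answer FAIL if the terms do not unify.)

either(either(unit, unit), either(unit, unit))

Decompose pair/2: either(E, U) ≐ either(unit, either(E, E)),  pair(R, unit) ≐ pair(either(U, U), unit).
Decompose either/2: E ≐ unit,  U ≐ either(E, E).
Bind E := unit; substituting into the one remaining equation that mentions E gives: U ≐ either(unit, unit).
Bind U := either(unit, unit); substituting into the remaining equation gives: pair(R, unit) ≐ pair(either(either(unit, unit), either(unit, unit)), unit).
Decompose pair/2: R ≐ either(either(unit, unit), either(unit, unit)),  unit ≐ unit.
Bind R := either(either(unit, unit), either(unit, unit)); no other remaining equation mentions R.
Delete trivial equation unit ≐ unit.
MGU = { E ↦ unit, U ↦ either(unit, unit), R ↦ either(either(unit, unit), either(unit, unit)) }, so R ↦ either(either(unit, unit), either(unit, unit)).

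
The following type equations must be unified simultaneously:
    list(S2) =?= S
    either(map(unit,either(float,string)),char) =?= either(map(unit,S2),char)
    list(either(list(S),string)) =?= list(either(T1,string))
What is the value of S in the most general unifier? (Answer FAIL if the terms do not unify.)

Bind S := list(S2); substituting into the one remaining equation that mentions S gives: list(either(list(list(S2)),string)) =?= list(either(T1,string)).
Decompose either/2: map(unit,either(float,string)) =?= map(unit,S2),  char =?= char.
Decompose map/2: unit =?= unit,  either(float,string) =?= S2.
Delete trivial equation unit =?= unit.
Bind S2 := either(float,string); substituting into the one remaining equation that mentions S2 gives: list(either(list(list(either(float,string))),string)) =?= list(either(T1,string)). Substituting into the earlier binding gives S := list(either(float,string)).
Delete trivial equation char =?= char.
Decompose list/1: either(list(list(either(float,string))),string) =?= either(T1,string).
Decompose either/2: list(list(either(float,string))) =?= T1,  string =?= string.
Bind T1 := list(list(either(float,string))); no other remaining equation mentions T1.
Delete trivial equation string =?= string.
MGU = { S := list(either(float,string)), S2 := either(float,string), T1 := list(list(either(float,string))) }, so S := list(either(float,string)).

list(either(float,string))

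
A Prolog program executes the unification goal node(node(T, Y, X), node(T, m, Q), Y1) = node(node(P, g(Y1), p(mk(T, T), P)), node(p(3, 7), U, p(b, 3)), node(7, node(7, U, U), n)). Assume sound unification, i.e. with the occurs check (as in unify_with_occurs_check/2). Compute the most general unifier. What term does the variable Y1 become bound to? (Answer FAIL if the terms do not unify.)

node(7, node(7, m, m), n)

Decompose node/3: node(T, Y, X) = node(P, g(Y1), p(mk(T, T), P)),  node(T, m, Q) = node(p(3, 7), U, p(b, 3)),  Y1 = node(7, node(7, U, U), n).
Decompose node/3: T = P,  Y = g(Y1),  X = p(mk(T, T), P).
Bind T := P; substituting into the 2 remaining equations that mention T gives: X = p(mk(P, P), P),  node(P, m, Q) = node(p(3, 7), U, p(b, 3)).
Bind Y := g(Y1); no other remaining equation mentions Y.
Bind X := p(mk(P, P), P); no other remaining equation mentions X.
Decompose node/3: P = p(3, 7),  m = U,  Q = p(b, 3).
Bind P := p(3, 7); no other remaining equation mentions P. Substituting into the earlier bindings gives T := p(3, 7), X := p(mk(p(3, 7), p(3, 7)), p(3, 7)).
Bind U := m; substituting into the one remaining equation that mentions U gives: Y1 = node(7, node(7, m, m), n).
Bind Q := p(b, 3); no other remaining equation mentions Q.
Bind Y1 := node(7, node(7, m, m), n). Substituting into the earlier binding gives Y := g(node(7, node(7, m, m), n)).
MGU = { T = p(3, 7), Y = g(node(7, node(7, m, m), n)), X = p(mk(p(3, 7), p(3, 7)), p(3, 7)), P = p(3, 7), U = m, Q = p(b, 3), Y1 = node(7, node(7, m, m), n) }, so Y1 = node(7, node(7, m, m), n).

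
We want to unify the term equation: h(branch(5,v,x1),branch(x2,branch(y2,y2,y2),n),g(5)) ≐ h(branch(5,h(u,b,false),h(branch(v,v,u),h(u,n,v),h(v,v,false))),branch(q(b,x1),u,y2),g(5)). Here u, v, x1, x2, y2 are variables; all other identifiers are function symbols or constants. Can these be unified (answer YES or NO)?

Decompose h/3: branch(5,v,x1) ≐ branch(5,h(u,b,false),h(branch(v,v,u),h(u,n,v),h(v,v,false))),  branch(x2,branch(y2,y2,y2),n) ≐ branch(q(b,x1),u,y2),  g(5) ≐ g(5).
Decompose branch/3: 5 ≐ 5,  v ≐ h(u,b,false),  x1 ≐ h(branch(v,v,u),h(u,n,v),h(v,v,false)).
Delete trivial equation 5 ≐ 5.
Bind v := h(u,b,false); substituting into the one remaining equation that mentions v gives: x1 ≐ h(branch(h(u,b,false),h(u,b,false),u),h(u,n,h(u,b,false)),h(h(u,b,false),h(u,b,false),false)).
Bind x1 := h(branch(h(u,b,false),h(u,b,false),u),h(u,n,h(u,b,false)),h(h(u,b,false),h(u,b,false),false)); substituting into the one remaining equation that mentions x1 gives: branch(x2,branch(y2,y2,y2),n) ≐ branch(q(b,h(branch(h(u,b,false),h(u,b,false),u),h(u,n,h(u,b,false)),h(h(u,b,false),h(u,b,false),false))),u,y2).
Decompose branch/3: x2 ≐ q(b,h(branch(h(u,b,false),h(u,b,false),u),h(u,n,h(u,b,false)),h(h(u,b,false),h(u,b,false),false))),  branch(y2,y2,y2) ≐ u,  n ≐ y2.
Bind x2 := q(b,h(branch(h(u,b,false),h(u,b,false),u),h(u,n,h(u,b,false)),h(h(u,b,false),h(u,b,false),false))); no other remaining equation mentions x2.
Bind u := branch(y2,y2,y2); no other remaining equation mentions u. Substituting into the earlier bindings gives v := h(branch(y2,y2,y2),b,false), x1 := h(branch(h(branch(y2,y2,y2),b,false),h(branch(y2,y2,y2),b,false),branch(y2,y2,y2)),h(branch(y2,y2,y2),n,h(branch(y2,y2,y2),b,false)),h(h(branch(y2,y2,y2),b,false),h(branch(y2,y2,y2),b,false),false)), x2 := q(b,h(branch(h(branch(y2,y2,y2),b,false),h(branch(y2,y2,y2),b,false),branch(y2,y2,y2)),h(branch(y2,y2,y2),n,h(branch(y2,y2,y2),b,false)),h(h(branch(y2,y2,y2),b,false),h(branch(y2,y2,y2),b,false),false))).
Bind y2 := n; no other remaining equation mentions y2. Substituting into the earlier bindings gives v := h(branch(n,n,n),b,false), x1 := h(branch(h(branch(n,n,n),b,false),h(branch(n,n,n),b,false),branch(n,n,n)),h(branch(n,n,n),n,h(branch(n,n,n),b,false)),h(h(branch(n,n,n),b,false),h(branch(n,n,n),b,false),false)), x2 := q(b,h(branch(h(branch(n,n,n),b,false),h(branch(n,n,n),b,false),branch(n,n,n)),h(branch(n,n,n),n,h(branch(n,n,n),b,false)),h(h(branch(n,n,n),b,false),h(branch(n,n,n),b,false),false))), u := branch(n,n,n).
Delete trivial equation g(5) ≐ g(5).
No equations remain and no clash or occurs-check failure arose, so a unifier exists.

YES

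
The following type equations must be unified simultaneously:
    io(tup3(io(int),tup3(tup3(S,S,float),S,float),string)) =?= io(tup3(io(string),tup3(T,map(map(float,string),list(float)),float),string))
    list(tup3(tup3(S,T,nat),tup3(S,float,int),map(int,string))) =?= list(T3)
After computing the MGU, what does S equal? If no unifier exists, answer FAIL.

FAIL

Decompose io/1: tup3(io(int),tup3(tup3(S,S,float),S,float),string) =?= tup3(io(string),tup3(T,map(map(float,string),list(float)),float),string).
Decompose tup3/3: io(int) =?= io(string),  tup3(tup3(S,S,float),S,float) =?= tup3(T,map(map(float,string),list(float)),float),  string =?= string.
Decompose io/1: int =?= string.
Clash: constants int and string differ; no unifier exists.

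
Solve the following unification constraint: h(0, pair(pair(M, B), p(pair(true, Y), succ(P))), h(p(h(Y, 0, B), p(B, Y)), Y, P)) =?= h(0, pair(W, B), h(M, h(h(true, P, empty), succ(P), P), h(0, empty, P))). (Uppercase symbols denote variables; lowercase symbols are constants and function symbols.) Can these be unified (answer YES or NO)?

NO

Decompose h/3: 0 =?= 0,  pair(pair(M, B), p(pair(true, Y), succ(P))) =?= pair(W, B),  h(p(h(Y, 0, B), p(B, Y)), Y, P) =?= h(M, h(h(true, P, empty), succ(P), P), h(0, empty, P)).
Delete trivial equation 0 =?= 0.
Decompose pair/2: pair(M, B) =?= W,  p(pair(true, Y), succ(P)) =?= B.
Bind W := pair(M, B); no other remaining equation mentions W.
Bind B := p(pair(true, Y), succ(P)); substituting into the remaining equation gives: h(p(h(Y, 0, p(pair(true, Y), succ(P))), p(p(pair(true, Y), succ(P)), Y)), Y, P) =?= h(M, h(h(true, P, empty), succ(P), P), h(0, empty, P)). Substituting into the earlier binding gives W := pair(M, p(pair(true, Y), succ(P))).
Decompose h/3: p(h(Y, 0, p(pair(true, Y), succ(P))), p(p(pair(true, Y), succ(P)), Y)) =?= M,  Y =?= h(h(true, P, empty), succ(P), P),  P =?= h(0, empty, P).
Bind M := p(h(Y, 0, p(pair(true, Y), succ(P))), p(p(pair(true, Y), succ(P)), Y)); no other remaining equation mentions M. Substituting into the earlier binding gives W := pair(p(h(Y, 0, p(pair(true, Y), succ(P))), p(p(pair(true, Y), succ(P)), Y)), p(pair(true, Y), succ(P))).
Bind Y := h(h(true, P, empty), succ(P), P); no other remaining equation mentions Y. Substituting into the earlier bindings gives W := pair(p(h(h(h(true, P, empty), succ(P), P), 0, p(pair(true, h(h(true, P, empty), succ(P), P)), succ(P))), p(p(pair(true, h(h(true, P, empty), succ(P), P)), succ(P)), h(h(true, P, empty), succ(P), P))), p(pair(true, h(h(true, P, empty), succ(P), P)), succ(P))), B := p(pair(true, h(h(true, P, empty), succ(P), P)), succ(P)), M := p(h(h(h(true, P, empty), succ(P), P), 0, p(pair(true, h(h(true, P, empty), succ(P), P)), succ(P))), p(p(pair(true, h(h(true, P, empty), succ(P), P)), succ(P)), h(h(true, P, empty), succ(P), P))).
Occurs check fails: P occurs in h(0, empty, P); the equation P =?= h(0, empty, P) has no finite solution.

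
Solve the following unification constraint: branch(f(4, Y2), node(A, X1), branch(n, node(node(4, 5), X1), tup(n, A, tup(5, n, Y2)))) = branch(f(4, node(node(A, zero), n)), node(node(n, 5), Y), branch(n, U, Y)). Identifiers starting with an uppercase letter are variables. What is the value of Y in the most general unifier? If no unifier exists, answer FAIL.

Decompose branch/3: f(4, Y2) = f(4, node(node(A, zero), n)),  node(A, X1) = node(node(n, 5), Y),  branch(n, node(node(4, 5), X1), tup(n, A, tup(5, n, Y2))) = branch(n, U, Y).
Decompose f/2: 4 = 4,  Y2 = node(node(A, zero), n).
Delete trivial equation 4 = 4.
Bind Y2 := node(node(A, zero), n); substituting into the one remaining equation that mentions Y2 gives: branch(n, node(node(4, 5), X1), tup(n, A, tup(5, n, node(node(A, zero), n)))) = branch(n, U, Y).
Decompose node/2: A = node(n, 5),  X1 = Y.
Bind A := node(n, 5); substituting into the one remaining equation that mentions A gives: branch(n, node(node(4, 5), X1), tup(n, node(n, 5), tup(5, n, node(node(node(n, 5), zero), n)))) = branch(n, U, Y). Substituting into the earlier binding gives Y2 := node(node(node(n, 5), zero), n).
Bind X1 := Y; substituting into the remaining equation gives: branch(n, node(node(4, 5), Y), tup(n, node(n, 5), tup(5, n, node(node(node(n, 5), zero), n)))) = branch(n, U, Y).
Decompose branch/3: n = n,  node(node(4, 5), Y) = U,  tup(n, node(n, 5), tup(5, n, node(node(node(n, 5), zero), n))) = Y.
Delete trivial equation n = n.
Bind U := node(node(4, 5), Y); no other remaining equation mentions U.
Bind Y := tup(n, node(n, 5), tup(5, n, node(node(node(n, 5), zero), n))). Substituting into the earlier bindings gives X1 := tup(n, node(n, 5), tup(5, n, node(node(node(n, 5), zero), n))), U := node(node(4, 5), tup(n, node(n, 5), tup(5, n, node(node(node(n, 5), zero), n)))).
MGU = { Y2 -> node(node(node(n, 5), zero), n), A -> node(n, 5), X1 -> tup(n, node(n, 5), tup(5, n, node(node(node(n, 5), zero), n))), U -> node(node(4, 5), tup(n, node(n, 5), tup(5, n, node(node(node(n, 5), zero), n)))), Y -> tup(n, node(n, 5), tup(5, n, node(node(node(n, 5), zero), n))) }, so Y -> tup(n, node(n, 5), tup(5, n, node(node(node(n, 5), zero), n))).

tup(n, node(n, 5), tup(5, n, node(node(node(n, 5), zero), n)))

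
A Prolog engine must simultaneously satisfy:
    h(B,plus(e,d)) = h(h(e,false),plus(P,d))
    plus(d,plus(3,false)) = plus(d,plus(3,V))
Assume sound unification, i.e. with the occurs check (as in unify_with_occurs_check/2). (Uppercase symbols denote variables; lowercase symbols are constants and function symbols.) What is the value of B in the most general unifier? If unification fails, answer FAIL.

Decompose h/2: B = h(e,false),  plus(e,d) = plus(P,d).
Bind B := h(e,false); no other remaining equation mentions B.
Decompose plus/2: e = P,  d = d.
Bind P := e; no other remaining equation mentions P.
Delete trivial equation d = d.
Decompose plus/2: d = d,  plus(3,false) = plus(3,V).
Delete trivial equation d = d.
Decompose plus/2: 3 = 3,  false = V.
Delete trivial equation 3 = 3.
Bind V := false.
MGU = { B ↦ h(e,false), P ↦ e, V ↦ false }, so B ↦ h(e,false).

h(e,false)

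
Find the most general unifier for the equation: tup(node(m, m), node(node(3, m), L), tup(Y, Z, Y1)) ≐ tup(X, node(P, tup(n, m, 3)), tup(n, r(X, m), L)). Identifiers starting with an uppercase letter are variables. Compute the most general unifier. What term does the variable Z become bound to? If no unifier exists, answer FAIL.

r(node(m, m), m)

Decompose tup/3: node(m, m) ≐ X,  node(node(3, m), L) ≐ node(P, tup(n, m, 3)),  tup(Y, Z, Y1) ≐ tup(n, r(X, m), L).
Bind X := node(m, m); substituting into the one remaining equation that mentions X gives: tup(Y, Z, Y1) ≐ tup(n, r(node(m, m), m), L).
Decompose node/2: node(3, m) ≐ P,  L ≐ tup(n, m, 3).
Bind P := node(3, m); no other remaining equation mentions P.
Bind L := tup(n, m, 3); substituting into the remaining equation gives: tup(Y, Z, Y1) ≐ tup(n, r(node(m, m), m), tup(n, m, 3)).
Decompose tup/3: Y ≐ n,  Z ≐ r(node(m, m), m),  Y1 ≐ tup(n, m, 3).
Bind Y := n; no other remaining equation mentions Y.
Bind Z := r(node(m, m), m); no other remaining equation mentions Z.
Bind Y1 := tup(n, m, 3).
MGU = { X -> node(m, m), P -> node(3, m), L -> tup(n, m, 3), Y -> n, Z -> r(node(m, m), m), Y1 -> tup(n, m, 3) }, so Z -> r(node(m, m), m).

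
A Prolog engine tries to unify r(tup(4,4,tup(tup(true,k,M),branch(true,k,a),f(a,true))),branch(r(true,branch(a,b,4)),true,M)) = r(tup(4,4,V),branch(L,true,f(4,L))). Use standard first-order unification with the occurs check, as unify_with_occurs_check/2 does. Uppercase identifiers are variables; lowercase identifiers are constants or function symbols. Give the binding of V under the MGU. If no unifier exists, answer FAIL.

tup(tup(true,k,f(4,r(true,branch(a,b,4)))),branch(true,k,a),f(a,true))

Decompose r/2: tup(4,4,tup(tup(true,k,M),branch(true,k,a),f(a,true))) = tup(4,4,V),  branch(r(true,branch(a,b,4)),true,M) = branch(L,true,f(4,L)).
Decompose tup/3: 4 = 4,  4 = 4,  tup(tup(true,k,M),branch(true,k,a),f(a,true)) = V.
Delete trivial equation 4 = 4.
Delete trivial equation 4 = 4.
Bind V := tup(tup(true,k,M),branch(true,k,a),f(a,true)); no other remaining equation mentions V.
Decompose branch/3: r(true,branch(a,b,4)) = L,  true = true,  M = f(4,L).
Bind L := r(true,branch(a,b,4)); substituting into the one remaining equation that mentions L gives: M = f(4,r(true,branch(a,b,4))).
Delete trivial equation true = true.
Bind M := f(4,r(true,branch(a,b,4))). Substituting into the earlier binding gives V := tup(tup(true,k,f(4,r(true,branch(a,b,4)))),branch(true,k,a),f(a,true)).
MGU = { V ↦ tup(tup(true,k,f(4,r(true,branch(a,b,4)))),branch(true,k,a),f(a,true)), L ↦ r(true,branch(a,b,4)), M ↦ f(4,r(true,branch(a,b,4))) }, so V ↦ tup(tup(true,k,f(4,r(true,branch(a,b,4)))),branch(true,k,a),f(a,true)).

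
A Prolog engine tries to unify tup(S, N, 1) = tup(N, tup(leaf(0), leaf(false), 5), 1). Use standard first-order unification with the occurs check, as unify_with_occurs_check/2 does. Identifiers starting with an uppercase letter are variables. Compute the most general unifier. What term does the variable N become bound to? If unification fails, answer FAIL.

Decompose tup/3: S = N,  N = tup(leaf(0), leaf(false), 5),  1 = 1.
Bind S := N; no other remaining equation mentions S.
Bind N := tup(leaf(0), leaf(false), 5); no other remaining equation mentions N. Substituting into the earlier binding gives S := tup(leaf(0), leaf(false), 5).
Delete trivial equation 1 = 1.
MGU = { S = tup(leaf(0), leaf(false), 5), N = tup(leaf(0), leaf(false), 5) }, so N = tup(leaf(0), leaf(false), 5).

tup(leaf(0), leaf(false), 5)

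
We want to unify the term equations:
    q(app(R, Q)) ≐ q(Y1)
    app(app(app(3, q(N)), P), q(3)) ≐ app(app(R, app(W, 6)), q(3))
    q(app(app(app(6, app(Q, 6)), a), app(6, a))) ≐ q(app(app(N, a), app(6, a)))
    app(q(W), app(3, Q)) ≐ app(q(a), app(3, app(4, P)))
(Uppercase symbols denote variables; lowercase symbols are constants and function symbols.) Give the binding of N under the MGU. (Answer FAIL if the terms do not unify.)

Decompose q/1: app(R, Q) ≐ Y1.
Bind Y1 := app(R, Q); no other remaining equation mentions Y1.
Decompose app/2: app(app(3, q(N)), P) ≐ app(R, app(W, 6)),  q(3) ≐ q(3).
Decompose app/2: app(3, q(N)) ≐ R,  P ≐ app(W, 6).
Bind R := app(3, q(N)); no other remaining equation mentions R. Substituting into the earlier binding gives Y1 := app(app(3, q(N)), Q).
Bind P := app(W, 6); substituting into the one remaining equation that mentions P gives: app(q(W), app(3, Q)) ≐ app(q(a), app(3, app(4, app(W, 6)))).
Delete trivial equation q(3) ≐ q(3).
Decompose q/1: app(app(app(6, app(Q, 6)), a), app(6, a)) ≐ app(app(N, a), app(6, a)).
Decompose app/2: app(app(6, app(Q, 6)), a) ≐ app(N, a),  app(6, a) ≐ app(6, a).
Decompose app/2: app(6, app(Q, 6)) ≐ N,  a ≐ a.
Bind N := app(6, app(Q, 6)); no other remaining equation mentions N. Substituting into the earlier bindings gives Y1 := app(app(3, q(app(6, app(Q, 6)))), Q), R := app(3, q(app(6, app(Q, 6)))).
Delete trivial equation a ≐ a.
Delete trivial equation app(6, a) ≐ app(6, a).
Decompose app/2: q(W) ≐ q(a),  app(3, Q) ≐ app(3, app(4, app(W, 6))).
Decompose q/1: W ≐ a.
Bind W := a; substituting into the remaining equation gives: app(3, Q) ≐ app(3, app(4, app(a, 6))). Substituting into the earlier binding gives P := app(a, 6).
Decompose app/2: 3 ≐ 3,  Q ≐ app(4, app(a, 6)).
Delete trivial equation 3 ≐ 3.
Bind Q := app(4, app(a, 6)). Substituting into the earlier bindings gives Y1 := app(app(3, q(app(6, app(app(4, app(a, 6)), 6)))), app(4, app(a, 6))), R := app(3, q(app(6, app(app(4, app(a, 6)), 6)))), N := app(6, app(app(4, app(a, 6)), 6)).
MGU = { Y1 ↦ app(app(3, q(app(6, app(app(4, app(a, 6)), 6)))), app(4, app(a, 6))), R ↦ app(3, q(app(6, app(app(4, app(a, 6)), 6)))), P ↦ app(a, 6), N ↦ app(6, app(app(4, app(a, 6)), 6)), W ↦ a, Q ↦ app(4, app(a, 6)) }, so N ↦ app(6, app(app(4, app(a, 6)), 6)).

app(6, app(app(4, app(a, 6)), 6))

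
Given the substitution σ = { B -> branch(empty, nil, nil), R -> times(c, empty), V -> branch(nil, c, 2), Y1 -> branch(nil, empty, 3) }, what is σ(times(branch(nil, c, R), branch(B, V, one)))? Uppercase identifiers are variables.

Replace each occurrence of B with branch(empty, nil, nil).
Replace each occurrence of R with times(c, empty).
Replace each occurrence of V with branch(nil, c, 2).
Result: times(branch(nil, c, times(c, empty)), branch(branch(empty, nil, nil), branch(nil, c, 2), one)).

times(branch(nil, c, times(c, empty)), branch(branch(empty, nil, nil), branch(nil, c, 2), one))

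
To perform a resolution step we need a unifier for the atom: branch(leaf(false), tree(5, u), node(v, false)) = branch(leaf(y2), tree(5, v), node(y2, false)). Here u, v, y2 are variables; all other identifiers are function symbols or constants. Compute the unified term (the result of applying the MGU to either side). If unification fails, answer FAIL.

Decompose branch/3: leaf(false) = leaf(y2),  tree(5, u) = tree(5, v),  node(v, false) = node(y2, false).
Decompose leaf/1: false = y2.
Bind y2 := false; substituting into the one remaining equation that mentions y2 gives: node(v, false) = node(false, false).
Decompose tree/2: 5 = 5,  u = v.
Delete trivial equation 5 = 5.
Bind u := v; no other remaining equation mentions u.
Decompose node/2: v = false,  false = false.
Bind v := false; no other remaining equation mentions v. Substituting into the earlier binding gives u := false.
Delete trivial equation false = false.
Applying the MGU to either side gives branch(leaf(false), tree(5, false), node(false, false)).

branch(leaf(false), tree(5, false), node(false, false))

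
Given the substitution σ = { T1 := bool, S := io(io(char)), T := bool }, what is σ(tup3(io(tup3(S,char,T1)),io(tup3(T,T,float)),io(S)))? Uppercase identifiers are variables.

tup3(io(tup3(io(io(char)),char,bool)),io(tup3(bool,bool,float)),io(io(io(char))))

Replace each occurrence of T1 with bool.
Replace each occurrence of S with io(io(char)).
Replace each occurrence of T with bool.
Result: tup3(io(tup3(io(io(char)),char,bool)),io(tup3(bool,bool,float)),io(io(io(char)))).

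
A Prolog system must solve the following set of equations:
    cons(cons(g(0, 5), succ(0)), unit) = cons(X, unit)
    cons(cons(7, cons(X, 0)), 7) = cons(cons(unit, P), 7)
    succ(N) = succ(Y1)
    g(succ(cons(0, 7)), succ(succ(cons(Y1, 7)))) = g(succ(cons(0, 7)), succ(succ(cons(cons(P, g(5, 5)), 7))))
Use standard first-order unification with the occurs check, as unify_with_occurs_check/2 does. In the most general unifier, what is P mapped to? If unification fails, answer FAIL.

Decompose cons/2: cons(g(0, 5), succ(0)) = X,  unit = unit.
Bind X := cons(g(0, 5), succ(0)); substituting into the one remaining equation that mentions X gives: cons(cons(7, cons(cons(g(0, 5), succ(0)), 0)), 7) = cons(cons(unit, P), 7).
Delete trivial equation unit = unit.
Decompose cons/2: cons(7, cons(cons(g(0, 5), succ(0)), 0)) = cons(unit, P),  7 = 7.
Decompose cons/2: 7 = unit,  cons(cons(g(0, 5), succ(0)), 0) = P.
Clash: constants 7 and unit differ; no unifier exists.

FAIL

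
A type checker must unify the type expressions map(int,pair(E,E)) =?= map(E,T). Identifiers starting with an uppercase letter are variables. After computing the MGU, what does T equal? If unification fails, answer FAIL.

pair(int,int)

Decompose map/2: int =?= E,  pair(E,E) =?= T.
Bind E := int; substituting into the remaining equation gives: pair(int,int) =?= T.
Bind T := pair(int,int).
MGU = { E := int, T := pair(int,int) }, so T := pair(int,int).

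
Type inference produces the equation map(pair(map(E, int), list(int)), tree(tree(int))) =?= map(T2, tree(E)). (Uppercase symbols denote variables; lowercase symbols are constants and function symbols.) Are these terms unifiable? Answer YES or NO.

YES

Decompose map/2: pair(map(E, int), list(int)) =?= T2,  tree(tree(int)) =?= tree(E).
Bind T2 := pair(map(E, int), list(int)); no other remaining equation mentions T2.
Decompose tree/1: tree(int) =?= E.
Bind E := tree(int). Substituting into the earlier binding gives T2 := pair(map(tree(int), int), list(int)).
No equations remain and no clash or occurs-check failure arose, so a unifier exists.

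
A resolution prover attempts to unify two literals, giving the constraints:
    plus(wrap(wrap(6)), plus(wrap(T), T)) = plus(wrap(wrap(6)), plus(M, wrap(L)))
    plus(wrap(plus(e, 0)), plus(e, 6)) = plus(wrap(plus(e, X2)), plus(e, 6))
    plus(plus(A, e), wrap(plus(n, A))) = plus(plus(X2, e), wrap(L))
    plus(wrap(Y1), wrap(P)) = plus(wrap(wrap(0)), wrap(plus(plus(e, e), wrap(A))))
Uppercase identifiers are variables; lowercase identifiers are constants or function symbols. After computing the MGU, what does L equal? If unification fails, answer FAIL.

Decompose plus/2: wrap(wrap(6)) = wrap(wrap(6)),  plus(wrap(T), T) = plus(M, wrap(L)).
Delete trivial equation wrap(wrap(6)) = wrap(wrap(6)).
Decompose plus/2: wrap(T) = M,  T = wrap(L).
Bind M := wrap(T); no other remaining equation mentions M.
Bind T := wrap(L); no other remaining equation mentions T. Substituting into the earlier binding gives M := wrap(wrap(L)).
Decompose plus/2: wrap(plus(e, 0)) = wrap(plus(e, X2)),  plus(e, 6) = plus(e, 6).
Decompose wrap/1: plus(e, 0) = plus(e, X2).
Decompose plus/2: e = e,  0 = X2.
Delete trivial equation e = e.
Bind X2 := 0; substituting into the one remaining equation that mentions X2 gives: plus(plus(A, e), wrap(plus(n, A))) = plus(plus(0, e), wrap(L)).
Delete trivial equation plus(e, 6) = plus(e, 6).
Decompose plus/2: plus(A, e) = plus(0, e),  wrap(plus(n, A)) = wrap(L).
Decompose plus/2: A = 0,  e = e.
Bind A := 0; substituting into the 2 remaining equations that mention A gives: wrap(plus(n, 0)) = wrap(L),  plus(wrap(Y1), wrap(P)) = plus(wrap(wrap(0)), wrap(plus(plus(e, e), wrap(0)))).
Delete trivial equation e = e.
Decompose wrap/1: plus(n, 0) = L.
Bind L := plus(n, 0); no other remaining equation mentions L. Substituting into the earlier bindings gives M := wrap(wrap(plus(n, 0))), T := wrap(plus(n, 0)).
Decompose plus/2: wrap(Y1) = wrap(wrap(0)),  wrap(P) = wrap(plus(plus(e, e), wrap(0))).
Decompose wrap/1: Y1 = wrap(0).
Bind Y1 := wrap(0); no other remaining equation mentions Y1.
Decompose wrap/1: P = plus(plus(e, e), wrap(0)).
Bind P := plus(plus(e, e), wrap(0)).
MGU = { M -> wrap(wrap(plus(n, 0))), T -> wrap(plus(n, 0)), X2 -> 0, A -> 0, L -> plus(n, 0), Y1 -> wrap(0), P -> plus(plus(e, e), wrap(0)) }, so L -> plus(n, 0).

plus(n, 0)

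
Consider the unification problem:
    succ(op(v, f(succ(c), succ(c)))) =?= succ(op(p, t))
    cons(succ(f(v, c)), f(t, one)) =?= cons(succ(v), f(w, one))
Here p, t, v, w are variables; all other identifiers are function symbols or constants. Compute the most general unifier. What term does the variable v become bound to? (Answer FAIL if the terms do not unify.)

FAIL

Decompose succ/1: op(v, f(succ(c), succ(c))) =?= op(p, t).
Decompose op/2: v =?= p,  f(succ(c), succ(c)) =?= t.
Bind v := p; substituting into the one remaining equation that mentions v gives: cons(succ(f(p, c)), f(t, one)) =?= cons(succ(p), f(w, one)).
Bind t := f(succ(c), succ(c)); substituting into the remaining equation gives: cons(succ(f(p, c)), f(f(succ(c), succ(c)), one)) =?= cons(succ(p), f(w, one)).
Decompose cons/2: succ(f(p, c)) =?= succ(p),  f(f(succ(c), succ(c)), one) =?= f(w, one).
Decompose succ/1: f(p, c) =?= p.
Occurs check fails: p occurs in f(p, c); the equation p =?= f(p, c) has no finite solution.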